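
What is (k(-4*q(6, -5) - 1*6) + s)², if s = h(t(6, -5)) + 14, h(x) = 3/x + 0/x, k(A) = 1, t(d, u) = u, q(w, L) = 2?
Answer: 5184/25 ≈ 207.36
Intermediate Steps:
h(x) = 3/x (h(x) = 3/x + 0 = 3/x)
s = 67/5 (s = 3/(-5) + 14 = 3*(-⅕) + 14 = -⅗ + 14 = 67/5 ≈ 13.400)
(k(-4*q(6, -5) - 1*6) + s)² = (1 + 67/5)² = (72/5)² = 5184/25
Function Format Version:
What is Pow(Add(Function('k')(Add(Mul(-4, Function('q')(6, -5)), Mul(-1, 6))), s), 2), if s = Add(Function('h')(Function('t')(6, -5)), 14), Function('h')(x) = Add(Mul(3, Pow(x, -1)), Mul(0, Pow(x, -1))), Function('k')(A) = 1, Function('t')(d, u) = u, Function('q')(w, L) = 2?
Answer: Rational(5184, 25) ≈ 207.36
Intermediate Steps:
Function('h')(x) = Mul(3, Pow(x, -1)) (Function('h')(x) = Add(Mul(3, Pow(x, -1)), 0) = Mul(3, Pow(x, -1)))
s = Rational(67, 5) (s = Add(Mul(3, Pow(-5, -1)), 14) = Add(Mul(3, Rational(-1, 5)), 14) = Add(Rational(-3, 5), 14) = Rational(67, 5) ≈ 13.400)
Pow(Add(Function('k')(Add(Mul(-4, Function('q')(6, -5)), Mul(-1, 6))), s), 2) = Pow(Add(1, Rational(67, 5)), 2) = Pow(Rational(72, 5), 2) = Rational(5184, 25)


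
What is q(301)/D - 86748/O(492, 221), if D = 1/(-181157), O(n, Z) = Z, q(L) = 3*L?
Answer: -36152321139/221 ≈ -1.6359e+8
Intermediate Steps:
D = -1/181157 ≈ -5.5201e-6
q(301)/D - 86748/O(492, 221) = (3*301)/(-1/181157) - 86748/221 = 903*(-181157) - 86748*1/221 = -163584771 - 86748/221 = -36152321139/221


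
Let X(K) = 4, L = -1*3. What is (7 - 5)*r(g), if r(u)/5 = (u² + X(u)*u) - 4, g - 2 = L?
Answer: -70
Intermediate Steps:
L = -3
g = -1 (g = 2 - 3 = -1)
r(u) = -20 + 5*u² + 20*u (r(u) = 5*((u² + 4*u) - 4) = 5*(-4 + u² + 4*u) = -20 + 5*u² + 20*u)
(7 - 5)*r(g) = (7 - 5)*(-20 + 5*(-1)² + 20*(-1)) = 2*(-20 + 5*1 - 20) = 2*(-20 + 5 - 20) = 2*(-35) = -70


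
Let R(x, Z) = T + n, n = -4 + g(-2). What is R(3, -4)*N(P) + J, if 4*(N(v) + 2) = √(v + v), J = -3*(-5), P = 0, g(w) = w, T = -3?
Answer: 33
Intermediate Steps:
n = -6 (n = -4 - 2 = -6)
J = 15
N(v) = -2 + √2*√v/4 (N(v) = -2 + √(v + v)/4 = -2 + √(2*v)/4 = -2 + (√2*√v)/4 = -2 + √2*√v/4)
R(x, Z) = -9 (R(x, Z) = -3 - 6 = -9)
R(3, -4)*N(P) + J = -9*(-2 + √2*√0/4) + 15 = -9*(-2 + (¼)*√2*0) + 15 = -9*(-2 + 0) + 15 = -9*(-2) + 15 = 18 + 15 = 33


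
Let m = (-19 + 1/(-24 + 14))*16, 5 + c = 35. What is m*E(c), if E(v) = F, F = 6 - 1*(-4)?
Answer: -3056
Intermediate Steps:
c = 30 (c = -5 + 35 = 30)
F = 10 (F = 6 + 4 = 10)
E(v) = 10
m = -1528/5 (m = (-19 + 1/(-10))*16 = (-19 - ⅒)*16 = -191/10*16 = -1528/5 ≈ -305.60)
m*E(c) = -1528/5*10 = -3056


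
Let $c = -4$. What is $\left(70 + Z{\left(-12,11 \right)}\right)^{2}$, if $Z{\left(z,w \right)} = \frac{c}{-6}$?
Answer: $\frac{44944}{9} \approx 4993.8$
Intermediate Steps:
$Z{\left(z,w \right)} = \frac{2}{3}$ ($Z{\left(z,w \right)} = - \frac{4}{-6} = \left(-4\right) \left(- \frac{1}{6}\right) = \frac{2}{3}$)
$\left(70 + Z{\left(-12,11 \right)}\right)^{2} = \left(70 + \frac{2}{3}\right)^{2} = \left(\frac{212}{3}\right)^{2} = \frac{44944}{9}$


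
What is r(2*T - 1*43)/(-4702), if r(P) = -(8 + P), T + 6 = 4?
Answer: -39/4702 ≈ -0.0082943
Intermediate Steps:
T = -2 (T = -6 + 4 = -2)
r(P) = -8 - P
r(2*T - 1*43)/(-4702) = (-8 - (2*(-2) - 1*43))/(-4702) = (-8 - (-4 - 43))*(-1/4702) = (-8 - 1*(-47))*(-1/4702) = (-8 + 47)*(-1/4702) = 39*(-1/4702) = -39/4702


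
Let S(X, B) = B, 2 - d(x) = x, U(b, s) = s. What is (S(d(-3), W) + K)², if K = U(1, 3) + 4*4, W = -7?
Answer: 144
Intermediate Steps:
d(x) = 2 - x
K = 19 (K = 3 + 4*4 = 3 + 16 = 19)
(S(d(-3), W) + K)² = (-7 + 19)² = 12² = 144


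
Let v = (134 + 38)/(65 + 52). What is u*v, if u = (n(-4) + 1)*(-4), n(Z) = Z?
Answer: 688/39 ≈ 17.641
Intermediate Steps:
v = 172/117 ≈ 1.4701
u = 12 (u = (-4 + 1)*(-4) = -3*(-4) = 12)
u*v = 12*(172/117) = 688/39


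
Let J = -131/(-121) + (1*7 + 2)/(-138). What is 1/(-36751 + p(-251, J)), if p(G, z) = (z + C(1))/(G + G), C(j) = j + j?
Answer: -2794132/102687161927 ≈ -2.7210e-5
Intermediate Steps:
C(j) = 2*j
J = 5663/5566 (J = -131*(-1/121) + (7 + 2)*(-1/138) = 131/121 + 9*(-1/138) = 131/121 - 3/46 = 5663/5566 ≈ 1.0174)
p(G, z) = (2 + z)/(2*G) (p(G, z) = (z + 2*1)/(G + G) = (z + 2)/((2*G)) = (2 + z)*(1/(2*G)) = (2 + z)/(2*G))
1/(-36751 + p(-251, J)) = 1/(-36751 + (1/2)*(2 + 5663/5566)/(-251)) = 1/(-36751 + (1/2)*(-1/251)*(16795/5566)) = 1/(-36751 - 16795/2794132) = 1/(-102687161927/2794132) = -2794132/102687161927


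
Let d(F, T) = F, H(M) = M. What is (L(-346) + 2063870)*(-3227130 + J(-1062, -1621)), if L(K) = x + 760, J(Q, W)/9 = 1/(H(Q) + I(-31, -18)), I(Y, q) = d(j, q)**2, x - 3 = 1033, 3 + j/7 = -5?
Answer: -6912821099871963/1037 ≈ -6.6662e+12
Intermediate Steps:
j = -56 (j = -21 + 7*(-5) = -21 - 35 = -56)
x = 1036 (x = 3 + 1033 = 1036)
I(Y, q) = 3136 (I(Y, q) = (-56)**2 = 3136)
J(Q, W) = 9/(3136 + Q) (J(Q, W) = 9/(Q + 3136) = 9/(3136 + Q))
L(K) = 1796 (L(K) = 1036 + 760 = 1796)
(L(-346) + 2063870)*(-3227130 + J(-1062, -1621)) = (1796 + 2063870)*(-3227130 + 9/(3136 - 1062)) = 2065666*(-3227130 + 9/2074) = 2065666*(-6693067611/2074) = -6912821099871963/1037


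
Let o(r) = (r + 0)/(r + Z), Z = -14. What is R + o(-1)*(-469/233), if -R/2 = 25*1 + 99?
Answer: -867229/3495 ≈ -248.13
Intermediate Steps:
R = -248 (R = -2*(25*1 + 99) = -2*(25 + 99) = -2*124 = -248)
o(r) = r/(-14 + r) (o(r) = (r + 0)/(r - 14) = r/(-14 + r))
R + o(-1)*(-469/233) = -248 + (-1/(-14 - 1))*(-469/233) = -248 + (-1/(-15))*(-469*1/233) = -248 - 1*(-1/15)*(-469/233) = -248 + (1/15)*(-469/233) = -248 - 469/3495 = -867229/3495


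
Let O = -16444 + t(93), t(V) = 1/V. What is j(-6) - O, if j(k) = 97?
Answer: 1538312/93 ≈ 16541.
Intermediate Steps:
O = -1529291/93 (O = -16444 + 1/93 = -1529291/93 ≈ -16444.)
j(-6) - O = 97 - 1*(-1529291/93) = 97 + 1529291/93 = 1538312/93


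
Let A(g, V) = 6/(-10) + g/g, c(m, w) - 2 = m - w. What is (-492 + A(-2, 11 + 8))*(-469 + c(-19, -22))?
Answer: 1140512/5 ≈ 2.2810e+5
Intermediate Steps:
c(m, w) = 2 + m - w (c(m, w) = 2 + (m - w) = 2 + m - w)
A(g, V) = ⅖ (A(g, V) = 6*(-⅒) + 1 = -⅗ + 1 = ⅖)
(-492 + A(-2, 11 + 8))*(-469 + c(-19, -22)) = (-492 + ⅖)*(-469 + (2 - 19 - 1*(-22))) = -2458*(-469 + (2 - 19 + 22))/5 = -2458*(-469 + 5)/5 = -2458/5*(-464) = 1140512/5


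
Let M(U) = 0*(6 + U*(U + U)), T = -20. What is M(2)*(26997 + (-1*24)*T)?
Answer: 0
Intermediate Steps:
M(U) = 0 (M(U) = 0*(6 + U*(2*U)) = 0*(6 + 2*U**2) = 0)
M(2)*(26997 + (-1*24)*T) = 0*(26997 - 1*24*(-20)) = 0*(26997 - 24*(-20)) = 0*(26997 + 480) = 0*27477 = 0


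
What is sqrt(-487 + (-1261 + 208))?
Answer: 2*I*sqrt(385) ≈ 39.243*I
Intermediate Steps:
sqrt(-487 + (-1261 + 208)) = sqrt(-487 - 1053) = sqrt(-1540) = 2*I*sqrt(385)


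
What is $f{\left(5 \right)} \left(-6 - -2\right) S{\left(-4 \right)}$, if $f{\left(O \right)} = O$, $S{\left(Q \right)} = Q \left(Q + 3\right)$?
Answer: $-80$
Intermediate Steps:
$S{\left(Q \right)} = Q \left(3 + Q\right)$
$f{\left(5 \right)} \left(-6 - -2\right) S{\left(-4 \right)} = 5 \left(-6 - -2\right) \left(- 4 \left(3 - 4\right)\right) = 5 \left(-6 + 2\right) \left(\left(-4\right) \left(-1\right)\right) = 5 \left(-4\right) 4 = \left(-20\right) 4 = -80$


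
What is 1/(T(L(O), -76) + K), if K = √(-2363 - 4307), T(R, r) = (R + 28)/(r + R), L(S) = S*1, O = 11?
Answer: -15/166759 - 25*I*√6670/166759 ≈ -8.995e-5 - 0.012244*I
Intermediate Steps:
L(S) = S
T(R, r) = (28 + R)/(R + r)
K = I*√6670 (K = √(-6670) = I*√6670 ≈ 81.67*I)
1/(T(L(O), -76) + K) = 1/((28 + 11)/(11 - 76) + I*√6670) = 1/(39/(-65) + I*√6670) = 1/(-1/65*39 + I*√6670) = 1/(-⅗ + I*√6670)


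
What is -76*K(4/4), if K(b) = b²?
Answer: -76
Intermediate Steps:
-76*K(4/4) = -76*1² = -76*1 = -76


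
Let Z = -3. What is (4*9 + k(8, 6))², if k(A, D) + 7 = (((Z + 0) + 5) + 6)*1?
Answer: 1369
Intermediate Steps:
k(A, D) = 1 (k(A, D) = -7 + (((-3 + 0) + 5) + 6)*1 = -7 + ((-3 + 5) + 6)*1 = -7 + (2 + 6)*1 = -7 + 8*1 = -7 + 8 = 1)
(4*9 + k(8, 6))² = (4*9 + 1)² = (36 + 1)² = 37² = 1369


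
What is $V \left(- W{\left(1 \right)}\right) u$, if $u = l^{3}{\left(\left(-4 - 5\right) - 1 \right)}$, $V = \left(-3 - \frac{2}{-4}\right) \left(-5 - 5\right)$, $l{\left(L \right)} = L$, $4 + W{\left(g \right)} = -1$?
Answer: $-125000$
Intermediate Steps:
$W{\left(g \right)} = -5$ ($W{\left(g \right)} = -4 - 1 = -5$)
$V = 25$ ($V = \left(-3 - - \frac{1}{2}\right) \left(-10\right) = \left(-3 + \frac{1}{2}\right) \left(-10\right) = \left(- \frac{5}{2}\right) \left(-10\right) = 25$)
$u = -1000$ ($u = \left(\left(-4 - 5\right) - 1\right)^{3} = \left(-9 - 1\right)^{3} = \left(-10\right)^{3} = -1000$)
$V \left(- W{\left(1 \right)}\right) u = 25 \left(\left(-1\right) \left(-5\right)\right) \left(-1000\right) = 25 \cdot 5 \left(-1000\right) = 125 \left(-1000\right) = -125000$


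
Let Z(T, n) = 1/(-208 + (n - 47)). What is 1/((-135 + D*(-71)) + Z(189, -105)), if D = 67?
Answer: -360/1761121 ≈ -0.00020442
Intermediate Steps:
Z(T, n) = 1/(-255 + n) (Z(T, n) = 1/(-208 + (-47 + n)) = 1/(-255 + n))
1/((-135 + D*(-71)) + Z(189, -105)) = 1/((-135 + 67*(-71)) + 1/(-255 - 105)) = 1/((-135 - 4757) + 1/(-360)) = 1/(-4892 - 1/360) = 1/(-1761121/360) = -360/1761121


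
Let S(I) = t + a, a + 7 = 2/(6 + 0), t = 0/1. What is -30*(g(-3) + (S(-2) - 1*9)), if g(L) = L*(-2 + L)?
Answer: 20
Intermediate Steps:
t = 0 (t = 0*1 = 0)
a = -20/3 (a = -7 + 2/(6 + 0) = -7 + 2/6 = -7 + 2*(⅙) = -7 + ⅓ = -20/3 ≈ -6.6667)
S(I) = -20/3 (S(I) = 0 - 20/3 = -20/3)
-30*(g(-3) + (S(-2) - 1*9)) = -30*(-3*(-2 - 3) + (-20/3 - 1*9)) = -30*(-3*(-5) + (-20/3 - 9)) = -30*(15 - 47/3) = -30*(-⅔) = 20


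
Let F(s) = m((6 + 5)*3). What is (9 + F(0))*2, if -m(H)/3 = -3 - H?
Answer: 234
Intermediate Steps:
m(H) = 9 + 3*H (m(H) = -3*(-3 - H) = 9 + 3*H)
F(s) = 108 (F(s) = 9 + 3*((6 + 5)*3) = 9 + 3*(11*3) = 9 + 3*33 = 9 + 99 = 108)
(9 + F(0))*2 = (9 + 108)*2 = 117*2 = 234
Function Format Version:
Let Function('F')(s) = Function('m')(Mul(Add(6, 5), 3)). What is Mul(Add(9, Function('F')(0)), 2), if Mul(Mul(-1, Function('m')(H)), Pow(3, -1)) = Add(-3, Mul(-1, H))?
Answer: 234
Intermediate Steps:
Function('m')(H) = Add(9, Mul(3, H)) (Function('m')(H) = Mul(-3, Add(-3, Mul(-1, H))) = Add(9, Mul(3, H)))
Function('F')(s) = 108 (Function('F')(s) = Add(9, Mul(3, Mul(Add(6, 5), 3))) = Add(9, Mul(3, Mul(11, 3))) = Add(9, Mul(3, 33)) = Add(9, 99) = 108)
Mul(Add(9, Function('F')(0)), 2) = Mul(Add(9, 108), 2) = Mul(117, 2) = 234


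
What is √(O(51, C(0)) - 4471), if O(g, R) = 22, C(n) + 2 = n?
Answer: I*√4449 ≈ 66.701*I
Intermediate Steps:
C(n) = -2 + n
√(O(51, C(0)) - 4471) = √(22 - 4471) = √(-4449) = I*√4449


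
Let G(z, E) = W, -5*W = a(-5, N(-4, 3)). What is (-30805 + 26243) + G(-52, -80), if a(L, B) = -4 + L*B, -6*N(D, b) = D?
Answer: -68408/15 ≈ -4560.5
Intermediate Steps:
N(D, b) = -D/6
a(L, B) = -4 + B*L
W = 22/15 (W = -(-4 - ⅙*(-4)*(-5))/5 = -(-4 + (⅔)*(-5))/5 = -(-4 - 10/3)/5 = -⅕*(-22/3) = 22/15 ≈ 1.4667)
G(z, E) = 22/15
(-30805 + 26243) + G(-52, -80) = (-30805 + 26243) + 22/15 = -4562 + 22/15 = -68408/15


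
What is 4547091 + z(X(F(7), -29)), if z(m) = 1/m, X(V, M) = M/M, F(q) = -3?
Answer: 4547092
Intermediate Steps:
X(V, M) = 1
4547091 + z(X(F(7), -29)) = 4547091 + 1/1 = 4547091 + 1 = 4547092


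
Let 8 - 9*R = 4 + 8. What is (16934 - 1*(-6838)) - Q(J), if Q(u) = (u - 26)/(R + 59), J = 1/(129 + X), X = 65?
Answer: 2430447123/102238 ≈ 23772.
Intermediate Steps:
R = -4/9 (R = 8/9 - (4 + 8)/9 = 8/9 - 1/9*12 = 8/9 - 4/3 = -4/9 ≈ -0.44444)
J = 1/194 (J = 1/(129 + 65) = 1/194 ≈ 0.0051546)
Q(u) = -234/527 + 9*u/527 (Q(u) = (u - 26)/(-4/9 + 59) = (-26 + u)/(527/9) = (-26 + u)*(9/527) = -234/527 + 9*u/527)
(16934 - 1*(-6838)) - Q(J) = (16934 - 1*(-6838)) - (-234/527 + (9/527)*(1/194)) = (16934 + 6838) - (-234/527 + 9/102238) = 23772 - 1*(-45387/102238) = 23772 + 45387/102238 = 2430447123/102238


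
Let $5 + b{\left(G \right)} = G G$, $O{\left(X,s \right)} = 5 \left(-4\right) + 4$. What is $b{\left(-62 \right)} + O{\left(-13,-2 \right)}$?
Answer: $3823$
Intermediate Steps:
$O{\left(X,s \right)} = -16$ ($O{\left(X,s \right)} = -20 + 4 = -16$)
$b{\left(G \right)} = -5 + G^{2}$ ($b{\left(G \right)} = -5 + G G = -5 + G^{2}$)
$b{\left(-62 \right)} + O{\left(-13,-2 \right)} = \left(-5 + \left(-62\right)^{2}\right) - 16 = \left(-5 + 3844\right) - 16 = 3839 - 16 = 3823$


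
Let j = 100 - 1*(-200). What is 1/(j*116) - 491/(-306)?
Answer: 2847851/1774800 ≈ 1.6046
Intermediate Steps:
j = 300 (j = 100 + 200 = 300)
1/(j*116) - 491/(-306) = 1/(300*116) - 491/(-306) = (1/300)*(1/116) - 491*(-1/306) = 1/34800 + 491/306 = 2847851/1774800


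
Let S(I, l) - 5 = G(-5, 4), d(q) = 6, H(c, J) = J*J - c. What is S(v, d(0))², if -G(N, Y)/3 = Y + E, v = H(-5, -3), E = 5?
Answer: 484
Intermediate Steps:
H(c, J) = J² - c
v = 14 (v = (-3)² - 1*(-5) = 9 + 5 = 14)
G(N, Y) = -15 - 3*Y (G(N, Y) = -3*(Y + 5) = -3*(5 + Y) = -15 - 3*Y)
S(I, l) = -22 (S(I, l) = 5 + (-15 - 3*4) = 5 + (-15 - 12) = 5 - 27 = -22)
S(v, d(0))² = (-22)² = 484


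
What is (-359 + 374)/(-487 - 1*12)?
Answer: -15/499 ≈ -0.030060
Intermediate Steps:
(-359 + 374)/(-487 - 1*12) = 15/(-487 - 12) = 15/(-499) = 15*(-1/499) = -15/499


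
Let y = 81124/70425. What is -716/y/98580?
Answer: -840405/133286732 ≈ -0.0063052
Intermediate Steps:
y = 81124/70425 (y = 81124*(1/70425) = 81124/70425 ≈ 1.1519)
-716/y/98580 = -716/81124/70425/98580 = -716*70425/81124*(1/98580) = -12606075/20281*1/98580 = -840405/133286732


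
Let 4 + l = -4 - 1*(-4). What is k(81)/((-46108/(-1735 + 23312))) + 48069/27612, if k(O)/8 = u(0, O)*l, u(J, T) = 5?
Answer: 2709495147/35364836 ≈ 76.615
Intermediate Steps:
l = -4 (l = -4 + (-4 - 1*(-4)) = -4 + (-4 + 4) = -4 + 0 = -4)
k(O) = -160 (k(O) = 8*(5*(-4)) = 8*(-20) = -160)
k(81)/((-46108/(-1735 + 23312))) + 48069/27612 = -160/((-46108/(-1735 + 23312))) + 48069/27612 = -160/((-46108/21577)) + 48069*(1/27612) = -160/((-46108*1/21577)) + 5341/3068 = -160/(-46108/21577) + 5341/3068 = -160*(-21577/46108) + 5341/3068 = 863080/11527 + 5341/3068 = 2709495147/35364836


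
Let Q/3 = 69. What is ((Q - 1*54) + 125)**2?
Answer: 77284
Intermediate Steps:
Q = 207 (Q = 3*69 = 207)
((Q - 1*54) + 125)**2 = ((207 - 1*54) + 125)**2 = ((207 - 54) + 125)**2 = (153 + 125)**2 = 278**2 = 77284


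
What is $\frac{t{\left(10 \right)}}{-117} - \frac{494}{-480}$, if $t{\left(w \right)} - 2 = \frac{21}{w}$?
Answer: $\frac{1861}{1872} \approx 0.99412$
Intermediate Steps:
$t{\left(w \right)} = 2 + \frac{21}{w}$
$\frac{t{\left(10 \right)}}{-117} - \frac{494}{-480} = \frac{2 + \frac{21}{10}}{-117} - \frac{494}{-480} = \left(2 + 21 \cdot \frac{1}{10}\right) \left(- \frac{1}{117}\right) - - \frac{247}{240} = \left(2 + \frac{21}{10}\right) \left(- \frac{1}{117}\right) + \frac{247}{240} = \frac{41}{10} \left(- \frac{1}{117}\right) + \frac{247}{240} = - \frac{41}{1170} + \frac{247}{240} = \frac{1861}{1872}$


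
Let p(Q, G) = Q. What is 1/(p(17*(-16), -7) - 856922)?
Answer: -1/857194 ≈ -1.1666e-6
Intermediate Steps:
1/(p(17*(-16), -7) - 856922) = 1/(17*(-16) - 856922) = 1/(-272 - 856922) = 1/(-857194) = -1/857194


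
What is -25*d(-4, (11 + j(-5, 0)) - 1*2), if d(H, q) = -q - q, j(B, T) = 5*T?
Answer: 450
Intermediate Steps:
d(H, q) = -2*q
-25*d(-4, (11 + j(-5, 0)) - 1*2) = -(-50)*((11 + 5*0) - 1*2) = -(-50)*((11 + 0) - 2) = -(-50)*(11 - 2) = -(-50)*9 = -25*(-18) = 450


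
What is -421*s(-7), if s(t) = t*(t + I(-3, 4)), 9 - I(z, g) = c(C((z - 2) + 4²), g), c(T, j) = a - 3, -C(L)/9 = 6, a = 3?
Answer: 5894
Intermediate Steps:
C(L) = -54 (C(L) = -9*6 = -54)
c(T, j) = 0 (c(T, j) = 3 - 3 = 0)
I(z, g) = 9 (I(z, g) = 9 - 1*0 = 9 + 0 = 9)
s(t) = t*(9 + t) (s(t) = t*(t + 9) = t*(9 + t))
-421*s(-7) = -(-2947)*(9 - 7) = -(-2947)*2 = -421*(-14) = 5894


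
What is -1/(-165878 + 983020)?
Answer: -1/817142 ≈ -1.2238e-6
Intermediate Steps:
-1/(-165878 + 983020) = -1/817142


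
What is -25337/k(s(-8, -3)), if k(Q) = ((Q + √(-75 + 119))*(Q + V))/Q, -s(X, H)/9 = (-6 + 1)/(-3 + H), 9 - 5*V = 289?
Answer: 11401650/6223 + 3040440*√11/6223 ≈ 3452.6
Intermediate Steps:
V = -56 (V = 9/5 - ⅕*289 = 9/5 - 289/5 = -56)
s(X, H) = 45/(-3 + H) (s(X, H) = -9*(-6 + 1)/(-3 + H) = -(-45)/(-3 + H) = 45/(-3 + H))
k(Q) = (-56 + Q)*(Q + 2*√11)/Q (k(Q) = ((Q + √(-75 + 119))*(Q - 56))/Q = ((Q + √44)*(-56 + Q))/Q = ((Q + 2*√11)*(-56 + Q))/Q = ((-56 + Q)*(Q + 2*√11))/Q = (-56 + Q)*(Q + 2*√11)/Q)
-25337/k(s(-8, -3)) = -25337/(-56 + 45/(-3 - 3) + 2*√11 - 112*√11/(45/(-3 - 3))) = -25337/(-56 + 45/(-6) + 2*√11 - 112*√11/(45/(-6))) = -25337/(-56 + 45*(-⅙) + 2*√11 - 112*√11/(45*(-⅙))) = -25337/(-56 - 15/2 + 2*√11 - 112*√11/(-15/2)) = -25337/(-56 - 15/2 + 2*√11 - 112*√11*(-2/15)) = -25337/(-56 - 15/2 + 2*√11 + 224*√11/15) = -25337/(-127/2 + 254*√11/15)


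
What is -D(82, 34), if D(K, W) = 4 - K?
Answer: 78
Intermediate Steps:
-D(82, 34) = -(4 - 1*82) = -(4 - 82) = -1*(-78) = 78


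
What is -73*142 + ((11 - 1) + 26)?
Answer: -10330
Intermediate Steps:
-73*142 + ((11 - 1) + 26) = -10366 + (10 + 26) = -10366 + 36 = -10330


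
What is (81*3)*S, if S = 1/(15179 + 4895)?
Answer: 243/20074 ≈ 0.012105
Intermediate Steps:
S = 1/20074 ≈ 4.9816e-5
(81*3)*S = (81*3)*(1/20074) = 243*(1/20074) = 243/20074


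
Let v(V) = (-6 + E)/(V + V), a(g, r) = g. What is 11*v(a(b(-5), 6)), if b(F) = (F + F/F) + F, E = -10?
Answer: 88/9 ≈ 9.7778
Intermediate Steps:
b(F) = 1 + 2*F (b(F) = (F + 1) + F = (1 + F) + F = 1 + 2*F)
v(V) = -8/V (v(V) = (-6 - 10)/(V + V) = -16*1/(2*V) = -8/V)
11*v(a(b(-5), 6)) = 11*(-8/(1 + 2*(-5))) = 11*(-8/(1 - 10)) = 11*(-8/(-9)) = 11*(-8*(-⅑)) = 11*(8/9) = 88/9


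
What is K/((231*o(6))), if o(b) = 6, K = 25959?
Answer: 8653/462 ≈ 18.729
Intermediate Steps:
K/((231*o(6))) = 25959/((231*6)) = 25959/1386 = 25959*(1/1386) = 8653/462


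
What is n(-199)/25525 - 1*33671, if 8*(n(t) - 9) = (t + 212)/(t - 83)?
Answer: -1938924312109/57584400 ≈ -33671.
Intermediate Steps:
n(t) = 9 + (212 + t)/(8*(-83 + t)) (n(t) = 9 + ((t + 212)/(t - 83))/8 = 9 + ((212 + t)/(-83 + t))/8 = 9 + (212 + t)/(8*(-83 + t)))
n(-199)/25525 - 1*33671 = ((-5764 + 73*(-199))/(8*(-83 - 199)))/25525 - 1*33671 = ((⅛)*(-5764 - 14527)/(-282))*(1/25525) - 33671 = ((⅛)*(-1/282)*(-20291))*(1/25525) - 33671 = (20291/2256)*(1/25525) - 33671 = 20291/57584400 - 33671 = -1938924312109/57584400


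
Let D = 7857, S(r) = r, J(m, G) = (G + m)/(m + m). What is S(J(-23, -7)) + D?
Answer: 180726/23 ≈ 7857.6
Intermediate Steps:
J(m, G) = (G + m)/(2*m) (J(m, G) = (G + m)/((2*m)) = (G + m)*(1/(2*m)) = (G + m)/(2*m))
S(J(-23, -7)) + D = (1/2)*(-7 - 23)/(-23) + 7857 = (1/2)*(-1/23)*(-30) + 7857 = 15/23 + 7857 = 180726/23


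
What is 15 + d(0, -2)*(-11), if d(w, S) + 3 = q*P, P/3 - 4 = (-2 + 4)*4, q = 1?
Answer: -348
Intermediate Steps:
P = 36 (P = 12 + 3*((-2 + 4)*4) = 12 + 3*(2*4) = 12 + 3*8 = 12 + 24 = 36)
d(w, S) = 33 (d(w, S) = -3 + 1*36 = -3 + 36 = 33)
15 + d(0, -2)*(-11) = 15 + 33*(-11) = 15 - 363 = -348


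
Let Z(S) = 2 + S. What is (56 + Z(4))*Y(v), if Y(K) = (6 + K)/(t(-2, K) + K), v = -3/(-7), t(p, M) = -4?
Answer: -558/5 ≈ -111.60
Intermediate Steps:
v = 3/7 (v = -3*(-1/7) = 3/7 ≈ 0.42857)
Y(K) = (6 + K)/(-4 + K)
(56 + Z(4))*Y(v) = (56 + (2 + 4))*((6 + 3/7)/(-4 + 3/7)) = (56 + 6)*((45/7)/(-25/7)) = 62*(-7/25*45/7) = 62*(-9/5) = -558/5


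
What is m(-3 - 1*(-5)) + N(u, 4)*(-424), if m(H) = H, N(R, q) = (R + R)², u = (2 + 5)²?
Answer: -4072094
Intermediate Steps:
u = 49 (u = 7² = 49)
N(R, q) = 4*R² (N(R, q) = (2*R)² = 4*R²)
m(-3 - 1*(-5)) + N(u, 4)*(-424) = (-3 - 1*(-5)) + (4*49²)*(-424) = (-3 + 5) + (4*2401)*(-424) = 2 + 9604*(-424) = 2 - 4072096 = -4072094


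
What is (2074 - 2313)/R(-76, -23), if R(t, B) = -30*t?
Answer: -239/2280 ≈ -0.10482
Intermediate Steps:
(2074 - 2313)/R(-76, -23) = (2074 - 2313)/((-30*(-76))) = -239/2280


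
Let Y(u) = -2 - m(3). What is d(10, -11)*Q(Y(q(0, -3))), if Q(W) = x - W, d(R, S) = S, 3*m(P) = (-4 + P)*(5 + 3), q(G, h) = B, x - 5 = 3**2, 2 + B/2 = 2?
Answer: -440/3 ≈ -146.67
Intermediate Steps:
B = 0 (B = -4 + 2*2 = -4 + 4 = 0)
x = 14 (x = 5 + 3**2 = 5 + 9 = 14)
q(G, h) = 0
m(P) = -32/3 + 8*P/3 (m(P) = ((-4 + P)*(5 + 3))/3 = ((-4 + P)*8)/3 = (-32 + 8*P)/3 = -32/3 + 8*P/3)
Y(u) = 2/3 (Y(u) = -2 - (-32/3 + (8/3)*3) = -2 - (-32/3 + 8) = -2 - 1*(-8/3) = -2 + 8/3 = 2/3)
Q(W) = 14 - W
d(10, -11)*Q(Y(q(0, -3))) = -11*(14 - 1*2/3) = -11*(14 - 2/3) = -11*40/3 = -440/3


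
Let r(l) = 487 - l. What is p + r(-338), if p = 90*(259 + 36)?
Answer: 27375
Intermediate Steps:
p = 26550 (p = 90*295 = 26550)
p + r(-338) = 26550 + (487 - 1*(-338)) = 26550 + (487 + 338) = 26550 + 825 = 27375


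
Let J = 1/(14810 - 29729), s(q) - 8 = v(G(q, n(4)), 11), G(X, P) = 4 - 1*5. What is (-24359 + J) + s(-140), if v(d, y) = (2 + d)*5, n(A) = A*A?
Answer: -363217975/14919 ≈ -24346.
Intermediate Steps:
n(A) = A**2
G(X, P) = -1 (G(X, P) = 4 - 5 = -1)
v(d, y) = 10 + 5*d
s(q) = 13 (s(q) = 8 + (10 + 5*(-1)) = 8 + (10 - 5) = 8 + 5 = 13)
J = -1/14919 (J = 1/(-14919) = -1/14919 ≈ -6.7029e-5)
(-24359 + J) + s(-140) = (-24359 - 1/14919) + 13 = -363411922/14919 + 13 = -363217975/14919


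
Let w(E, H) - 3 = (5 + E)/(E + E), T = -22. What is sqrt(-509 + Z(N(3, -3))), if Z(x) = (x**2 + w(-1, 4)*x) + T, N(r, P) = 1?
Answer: 23*I ≈ 23.0*I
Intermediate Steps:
w(E, H) = 3 + (5 + E)/(2*E) (w(E, H) = 3 + (5 + E)/(E + E) = 3 + (5 + E)/((2*E)) = 3 + (5 + E)*(1/(2*E)) = 3 + (5 + E)/(2*E))
Z(x) = -22 + x + x**2 (Z(x) = (x**2 + ((1/2)*(5 + 7*(-1))/(-1))*x) - 22 = (x**2 + ((1/2)*(-1)*(5 - 7))*x) - 22 = (x**2 + ((1/2)*(-1)*(-2))*x) - 22 = (x**2 + 1*x) - 22 = (x**2 + x) - 22 = (x + x**2) - 22 = -22 + x + x**2)
sqrt(-509 + Z(N(3, -3))) = sqrt(-509 + (-22 + 1 + 1**2)) = sqrt(-509 + (-22 + 1 + 1)) = sqrt(-509 - 20) = sqrt(-529) = 23*I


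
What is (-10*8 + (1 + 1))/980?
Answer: -39/490 ≈ -0.079592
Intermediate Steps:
(-10*8 + (1 + 1))/980 = (-80 + 2)*(1/980) = -78*1/980 = -39/490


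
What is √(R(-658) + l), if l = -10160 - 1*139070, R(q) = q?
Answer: 8*I*√2342 ≈ 387.15*I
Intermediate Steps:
l = -149230 (l = -10160 - 139070 = -149230)
√(R(-658) + l) = √(-658 - 149230) = √(-149888) = 8*I*√2342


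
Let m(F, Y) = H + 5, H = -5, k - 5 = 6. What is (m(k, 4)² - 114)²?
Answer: 12996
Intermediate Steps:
k = 11 (k = 5 + 6 = 11)
m(F, Y) = 0 (m(F, Y) = -5 + 5 = 0)
(m(k, 4)² - 114)² = (0² - 114)² = (0 - 114)² = (-114)² = 12996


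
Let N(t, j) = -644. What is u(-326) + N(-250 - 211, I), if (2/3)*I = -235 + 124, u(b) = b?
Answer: -970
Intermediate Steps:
I = -333/2 (I = 3*(-235 + 124)/2 = (3/2)*(-111) = -333/2 ≈ -166.50)
u(-326) + N(-250 - 211, I) = -326 - 644 = -970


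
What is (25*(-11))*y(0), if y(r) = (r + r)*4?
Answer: 0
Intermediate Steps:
y(r) = 8*r (y(r) = (2*r)*4 = 8*r)
(25*(-11))*y(0) = (25*(-11))*(8*0) = -275*0 = 0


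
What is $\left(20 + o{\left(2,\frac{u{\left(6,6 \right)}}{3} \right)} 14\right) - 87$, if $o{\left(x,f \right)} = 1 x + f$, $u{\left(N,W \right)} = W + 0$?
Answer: $-11$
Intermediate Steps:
$u{\left(N,W \right)} = W$
$o{\left(x,f \right)} = f + x$ ($o{\left(x,f \right)} = x + f = f + x$)
$\left(20 + o{\left(2,\frac{u{\left(6,6 \right)}}{3} \right)} 14\right) - 87 = \left(20 + \left(\frac{6}{3} + 2\right) 14\right) - 87 = \left(20 + \left(6 \cdot \frac{1}{3} + 2\right) 14\right) - 87 = \left(20 + \left(2 + 2\right) 14\right) - 87 = \left(20 + 4 \cdot 14\right) - 87 = \left(20 + 56\right) - 87 = 76 - 87 = -11$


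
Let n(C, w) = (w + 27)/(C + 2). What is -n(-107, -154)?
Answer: -127/105 ≈ -1.2095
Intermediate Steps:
n(C, w) = (27 + w)/(2 + C)
-n(-107, -154) = -(27 - 154)/(2 - 107) = -(-127)/(-105) = -(-1)*(-127)/105 = -1*127/105 = -127/105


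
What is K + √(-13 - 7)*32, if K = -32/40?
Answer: -⅘ + 64*I*√5 ≈ -0.8 + 143.11*I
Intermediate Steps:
K = -⅘ (K = -32*1/40 = -⅘ ≈ -0.80000)
K + √(-13 - 7)*32 = -⅘ + √(-13 - 7)*32 = -⅘ + √(-20)*32 = -⅘ + (2*I*√5)*32 = -⅘ + 64*I*√5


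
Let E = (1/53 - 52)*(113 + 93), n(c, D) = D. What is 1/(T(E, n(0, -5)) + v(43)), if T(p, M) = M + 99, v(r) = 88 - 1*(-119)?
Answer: 1/301 ≈ 0.0033223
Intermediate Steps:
v(r) = 207 (v(r) = 88 + 119 = 207)
E = -567530/53 (E = (1/53 - 52)*206 = -2755/53*206 = -567530/53 ≈ -10708.)
T(p, M) = 99 + M
1/(T(E, n(0, -5)) + v(43)) = 1/((99 - 5) + 207) = 1/(94 + 207) = 1/301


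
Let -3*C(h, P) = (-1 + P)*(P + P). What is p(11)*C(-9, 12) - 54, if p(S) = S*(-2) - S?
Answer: 2850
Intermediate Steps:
C(h, P) = -2*P*(-1 + P)/3 (C(h, P) = -(-1 + P)*(P + P)/3 = -(-1 + P)*2*P/3 = -2*P*(-1 + P)/3)
p(S) = -3*S (p(S) = -2*S - S = -3*S)
p(11)*C(-9, 12) - 54 = (-3*11)*((⅔)*12*(1 - 1*12)) - 54 = -22*12*(1 - 12) - 54 = -22*12*(-11) - 54 = -33*(-88) - 54 = 2904 - 54 = 2850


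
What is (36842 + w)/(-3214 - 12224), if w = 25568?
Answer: -31205/7719 ≈ -4.0426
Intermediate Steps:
(36842 + w)/(-3214 - 12224) = (36842 + 25568)/(-3214 - 12224) = 62410/(-15438) = 62410*(-1/15438) = -31205/7719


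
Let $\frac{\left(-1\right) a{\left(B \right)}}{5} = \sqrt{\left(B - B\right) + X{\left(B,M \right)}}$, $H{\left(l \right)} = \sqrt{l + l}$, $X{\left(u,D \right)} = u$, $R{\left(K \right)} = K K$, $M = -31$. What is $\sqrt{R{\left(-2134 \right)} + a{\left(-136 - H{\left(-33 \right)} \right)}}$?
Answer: $\sqrt{4553956 - 5 \sqrt{-136 - i \sqrt{66}}} \approx 2134.0 + 0.01 i$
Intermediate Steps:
$R{\left(K \right)} = K^{2}$
$H{\left(l \right)} = \sqrt{2} \sqrt{l}$ ($H{\left(l \right)} = \sqrt{2 l} = \sqrt{2} \sqrt{l}$)
$a{\left(B \right)} = - 5 \sqrt{B}$ ($a{\left(B \right)} = - 5 \sqrt{\left(B - B\right) + B} = - 5 \sqrt{0 + B} = - 5 \sqrt{B}$)
$\sqrt{R{\left(-2134 \right)} + a{\left(-136 - H{\left(-33 \right)} \right)}} = \sqrt{\left(-2134\right)^{2} - 5 \sqrt{-136 - \sqrt{2} \sqrt{-33}}} = \sqrt{4553956 - 5 \sqrt{-136 - \sqrt{2} i \sqrt{33}}} = \sqrt{4553956 - 5 \sqrt{-136 - i \sqrt{66}}}$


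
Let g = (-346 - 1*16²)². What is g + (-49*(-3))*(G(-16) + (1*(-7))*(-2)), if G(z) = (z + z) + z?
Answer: 357406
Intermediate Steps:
g = 362404 (g = (-346 - 1*256)² = (-346 - 256)² = (-602)² = 362404)
G(z) = 3*z (G(z) = 2*z + z = 3*z)
g + (-49*(-3))*(G(-16) + (1*(-7))*(-2)) = 362404 + (-49*(-3))*(3*(-16) + (1*(-7))*(-2)) = 362404 + 147*(-48 - 7*(-2)) = 362404 + 147*(-48 + 14) = 362404 + 147*(-34) = 362404 - 4998 = 357406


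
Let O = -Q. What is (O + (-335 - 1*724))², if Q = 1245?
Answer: 5308416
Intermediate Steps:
O = -1245 (O = -1*1245 = -1245)
(O + (-335 - 1*724))² = (-1245 + (-335 - 1*724))² = (-1245 + (-335 - 724))² = (-1245 - 1059)² = (-2304)² = 5308416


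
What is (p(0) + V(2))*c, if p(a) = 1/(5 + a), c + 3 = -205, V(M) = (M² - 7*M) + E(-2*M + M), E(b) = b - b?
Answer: 10192/5 ≈ 2038.4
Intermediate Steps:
E(b) = 0
V(M) = M² - 7*M (V(M) = (M² - 7*M) + 0 = M² - 7*M)
c = -208 (c = -3 - 205 = -208)
(p(0) + V(2))*c = (1/(5 + 0) + 2*(-7 + 2))*(-208) = (1/5 + 2*(-5))*(-208) = (⅕ - 10)*(-208) = -49/5*(-208) = 10192/5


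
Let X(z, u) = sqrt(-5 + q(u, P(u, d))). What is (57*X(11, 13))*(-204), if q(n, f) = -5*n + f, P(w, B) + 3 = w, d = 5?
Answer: -23256*I*sqrt(15) ≈ -90070.0*I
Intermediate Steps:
P(w, B) = -3 + w
q(n, f) = f - 5*n
X(z, u) = sqrt(-8 - 4*u) (X(z, u) = sqrt(-5 + ((-3 + u) - 5*u)) = sqrt(-5 + (-3 - 4*u)) = sqrt(-8 - 4*u))
(57*X(11, 13))*(-204) = (57*(2*sqrt(-2 - 1*13)))*(-204) = (57*(2*sqrt(-2 - 13)))*(-204) = (57*(2*sqrt(-15)))*(-204) = (57*(2*(I*sqrt(15))))*(-204) = (57*(2*I*sqrt(15)))*(-204) = (114*I*sqrt(15))*(-204) = -23256*I*sqrt(15)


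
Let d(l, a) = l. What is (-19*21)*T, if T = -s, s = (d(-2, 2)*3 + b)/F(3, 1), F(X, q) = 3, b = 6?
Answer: 0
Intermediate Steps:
s = 0 (s = (-2*3 + 6)/3 = (-6 + 6)*(⅓) = 0*(⅓) = 0)
T = 0 (T = -1*0 = 0)
(-19*21)*T = -19*21*0 = -399*0 = 0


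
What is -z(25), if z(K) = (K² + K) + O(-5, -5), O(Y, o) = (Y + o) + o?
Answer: -635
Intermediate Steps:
O(Y, o) = Y + 2*o
z(K) = -15 + K + K² (z(K) = (K² + K) + (-5 + 2*(-5)) = (K + K²) + (-5 - 10) = (K + K²) - 15 = -15 + K + K²)
-z(25) = -(-15 + 25 + 25²) = -(-15 + 25 + 625) = -1*635 = -635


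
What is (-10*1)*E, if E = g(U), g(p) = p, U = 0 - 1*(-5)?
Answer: -50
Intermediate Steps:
U = 5 (U = 0 + 5 = 5)
E = 5
(-10*1)*E = -10*1*5 = -10*5 = -50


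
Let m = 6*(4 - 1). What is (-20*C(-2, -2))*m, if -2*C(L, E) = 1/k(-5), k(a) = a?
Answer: -36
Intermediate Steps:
m = 18 (m = 6*3 = 18)
C(L, E) = ⅒ (C(L, E) = -½/(-5) = -½*(-⅕) = ⅒)
(-20*C(-2, -2))*m = -20*⅒*18 = -2*18 = -36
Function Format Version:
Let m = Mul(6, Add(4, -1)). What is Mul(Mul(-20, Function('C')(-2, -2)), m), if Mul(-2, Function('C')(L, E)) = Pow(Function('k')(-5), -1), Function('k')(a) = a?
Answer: -36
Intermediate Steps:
m = 18 (m = Mul(6, 3) = 18)
Function('C')(L, E) = Rational(1, 10) (Function('C')(L, E) = Mul(Rational(-1, 2), Pow(-5, -1)) = Mul(Rational(-1, 2), Rational(-1, 5)) = Rational(1, 10))
Mul(Mul(-20, Function('C')(-2, -2)), m) = Mul(Mul(-20, Rational(1, 10)), 18) = Mul(-2, 18) = -36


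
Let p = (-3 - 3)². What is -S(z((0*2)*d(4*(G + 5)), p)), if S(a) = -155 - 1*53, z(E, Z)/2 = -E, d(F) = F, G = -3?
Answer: 208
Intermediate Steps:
p = 36 (p = (-6)² = 36)
z(E, Z) = -2*E (z(E, Z) = 2*(-E) = -2*E)
S(a) = -208 (S(a) = -155 - 53 = -208)
-S(z((0*2)*d(4*(G + 5)), p)) = -1*(-208) = 208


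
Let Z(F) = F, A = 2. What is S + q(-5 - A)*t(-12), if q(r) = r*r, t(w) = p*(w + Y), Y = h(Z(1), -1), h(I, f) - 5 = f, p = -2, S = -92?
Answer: 692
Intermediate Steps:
h(I, f) = 5 + f
Y = 4 (Y = 5 - 1 = 4)
t(w) = -8 - 2*w (t(w) = -2*(w + 4) = -2*(4 + w) = -8 - 2*w)
q(r) = r²
S + q(-5 - A)*t(-12) = -92 + (-5 - 1*2)²*(-8 - 2*(-12)) = -92 + (-5 - 2)²*(-8 + 24) = -92 + (-7)²*16 = -92 + 49*16 = -92 + 784 = 692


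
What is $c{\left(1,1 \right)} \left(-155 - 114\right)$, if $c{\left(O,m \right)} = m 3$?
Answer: $-807$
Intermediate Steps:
$c{\left(O,m \right)} = 3 m$
$c{\left(1,1 \right)} \left(-155 - 114\right) = 3 \cdot 1 \left(-155 - 114\right) = 3 \left(-269\right) = -807$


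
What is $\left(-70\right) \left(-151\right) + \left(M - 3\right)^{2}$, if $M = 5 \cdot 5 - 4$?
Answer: $10894$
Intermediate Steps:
$M = 21$ ($M = 25 - 4 = 21$)
$\left(-70\right) \left(-151\right) + \left(M - 3\right)^{2} = \left(-70\right) \left(-151\right) + \left(21 - 3\right)^{2} = 10570 + 18^{2} = 10570 + 324 = 10894$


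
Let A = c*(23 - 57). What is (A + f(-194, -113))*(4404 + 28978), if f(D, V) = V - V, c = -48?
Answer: 54479424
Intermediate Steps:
f(D, V) = 0
A = 1632 (A = -48*(23 - 57) = -48*(-34) = 1632)
(A + f(-194, -113))*(4404 + 28978) = (1632 + 0)*(4404 + 28978) = 1632*33382 = 54479424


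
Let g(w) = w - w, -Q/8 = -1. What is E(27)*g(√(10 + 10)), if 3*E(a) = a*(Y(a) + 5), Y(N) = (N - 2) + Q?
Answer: 0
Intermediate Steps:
Q = 8 (Q = -8*(-1) = 8)
g(w) = 0
Y(N) = 6 + N (Y(N) = (N - 2) + 8 = (-2 + N) + 8 = 6 + N)
E(a) = a*(11 + a)/3 (E(a) = (a*((6 + a) + 5))/3 = (a*(11 + a))/3 = a*(11 + a)/3)
E(27)*g(√(10 + 10)) = ((⅓)*27*(11 + 27))*0 = ((⅓)*27*38)*0 = 342*0 = 0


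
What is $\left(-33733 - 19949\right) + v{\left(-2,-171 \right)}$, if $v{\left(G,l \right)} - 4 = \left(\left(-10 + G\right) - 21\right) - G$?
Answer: $-53709$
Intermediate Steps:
$v{\left(G,l \right)} = -27$ ($v{\left(G,l \right)} = 4 + \left(\left(\left(-10 + G\right) - 21\right) - G\right) = 4 + \left(\left(-31 + G\right) - G\right) = 4 - 31 = -27$)
$\left(-33733 - 19949\right) + v{\left(-2,-171 \right)} = \left(-33733 - 19949\right) - 27 = -53682 - 27 = -53709$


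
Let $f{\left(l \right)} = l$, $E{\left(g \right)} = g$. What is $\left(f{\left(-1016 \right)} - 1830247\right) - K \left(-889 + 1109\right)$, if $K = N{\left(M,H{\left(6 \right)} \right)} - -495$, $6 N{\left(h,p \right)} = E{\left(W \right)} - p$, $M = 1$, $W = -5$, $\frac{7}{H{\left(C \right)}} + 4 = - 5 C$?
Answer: $- \frac{98939348}{51} \approx -1.94 \cdot 10^{6}$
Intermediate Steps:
$H{\left(C \right)} = \frac{7}{-4 - 5 C}$
$N{\left(h,p \right)} = - \frac{5}{6} - \frac{p}{6}$ ($N{\left(h,p \right)} = \frac{-5 - p}{6} = - \frac{5}{6} - \frac{p}{6}$)
$K = \frac{100817}{204}$ ($K = \left(- \frac{5}{6} - \frac{\left(-7\right) \frac{1}{4 + 5 \cdot 6}}{6}\right) - -495 = \left(- \frac{5}{6} - \frac{\left(-7\right) \frac{1}{4 + 30}}{6}\right) + 495 = \left(- \frac{5}{6} - \frac{\left(-7\right) \frac{1}{34}}{6}\right) + 495 = \left(- \frac{5}{6} - - \frac{7}{204}\right) + 495 = \left(- \frac{5}{6} + \frac{7}{204}\right) + 495 = - \frac{163}{204} + 495 = \frac{100817}{204} \approx 494.2$)
$\left(f{\left(-1016 \right)} - 1830247\right) - K \left(-889 + 1109\right) = \left(-1016 - 1830247\right) - \frac{100817 \left(-889 + 1109\right)}{204} = \left(-1016 - 1830247\right) - \frac{100817}{204} \cdot 220 = -1831263 - \frac{5544935}{51} = - \frac{98939348}{51}$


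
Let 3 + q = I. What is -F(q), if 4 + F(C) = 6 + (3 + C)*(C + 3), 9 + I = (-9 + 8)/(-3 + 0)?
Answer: -694/9 ≈ -77.111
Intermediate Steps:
I = -26/3 (I = -9 + (-9 + 8)/(-3 + 0) = -9 - 1/(-3) = -9 - 1*(-⅓) = -9 + ⅓ = -26/3 ≈ -8.6667)
q = -35/3 (q = -3 - 26/3 = -35/3 ≈ -11.667)
F(C) = 2 + (3 + C)² (F(C) = -4 + (6 + (3 + C)*(C + 3)) = -4 + (6 + (3 + C)*(3 + C)) = -4 + (6 + (3 + C)²) = 2 + (3 + C)²)
-F(q) = -(2 + (3 - 35/3)²) = -(2 + (-26/3)²) = -(2 + 676/9) = -1*694/9 = -694/9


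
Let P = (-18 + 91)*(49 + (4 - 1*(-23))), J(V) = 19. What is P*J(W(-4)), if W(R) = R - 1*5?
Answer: 105412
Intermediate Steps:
W(R) = -5 + R (W(R) = R - 5 = -5 + R)
P = 5548 (P = 73*(49 + (4 + 23)) = 73*(49 + 27) = 73*76 = 5548)
P*J(W(-4)) = 5548*19 = 105412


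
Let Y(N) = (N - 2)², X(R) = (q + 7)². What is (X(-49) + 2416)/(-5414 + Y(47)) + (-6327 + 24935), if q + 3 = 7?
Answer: 63059975/3389 ≈ 18607.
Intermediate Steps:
q = 4 (q = -3 + 7 = 4)
X(R) = 121 (X(R) = (4 + 7)² = 11² = 121)
Y(N) = (-2 + N)²
(X(-49) + 2416)/(-5414 + Y(47)) + (-6327 + 24935) = (121 + 2416)/(-5414 + (-2 + 47)²) + (-6327 + 24935) = 2537/(-5414 + 45²) + 18608 = 2537/(-5414 + 2025) + 18608 = 2537/(-3389) + 18608 = 2537*(-1/3389) + 18608 = -2537/3389 + 18608 = 63059975/3389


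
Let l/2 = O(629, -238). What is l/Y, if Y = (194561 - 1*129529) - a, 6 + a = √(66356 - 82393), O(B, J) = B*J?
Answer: -19472637352/4229957481 - 299404*I*√16037/4229957481 ≈ -4.6035 - 0.0089636*I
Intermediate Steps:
a = -6 + I*√16037 (a = -6 + √(66356 - 82393) = -6 + √(-16037) = -6 + I*√16037 ≈ -6.0 + 126.64*I)
l = -299404 (l = 2*(629*(-238)) = 2*(-149702) = -299404)
Y = 65038 - I*√16037 (Y = (194561 - 1*129529) - (-6 + I*√16037) = (194561 - 129529) + (6 - I*√16037) = 65032 + (6 - I*√16037) = 65038 - I*√16037 ≈ 65038.0 - 126.64*I)
l/Y = -299404/(65038 - I*√16037)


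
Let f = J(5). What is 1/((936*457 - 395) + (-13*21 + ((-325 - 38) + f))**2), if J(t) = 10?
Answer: 1/819233 ≈ 1.2207e-6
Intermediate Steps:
f = 10
1/((936*457 - 395) + (-13*21 + ((-325 - 38) + f))**2) = 1/((936*457 - 395) + (-13*21 + ((-325 - 38) + 10))**2) = 1/((427752 - 395) + (-273 + (-363 + 10))**2) = 1/(427357 + (-273 - 353)**2) = 1/(427357 + (-626)**2) = 1/(427357 + 391876) = 1/819233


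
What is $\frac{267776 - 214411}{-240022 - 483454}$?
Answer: $- \frac{4105}{55652} \approx -0.073762$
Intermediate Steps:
$\frac{267776 - 214411}{-240022 - 483454} = \frac{53365}{-723476} = 53365 \left(- \frac{1}{723476}\right) = - \frac{4105}{55652}$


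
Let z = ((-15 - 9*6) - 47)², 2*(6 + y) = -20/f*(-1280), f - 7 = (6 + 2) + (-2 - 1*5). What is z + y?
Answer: 15050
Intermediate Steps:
f = 8 (f = 7 + ((6 + 2) + (-2 - 1*5)) = 7 + (8 + (-2 - 5)) = 7 + (8 - 7) = 7 + 1 = 8)
y = 1594 (y = -6 + (-20/8*(-1280))/2 = -6 + (-20*⅛*(-1280))/2 = -6 + (-5/2*(-1280))/2 = -6 + (½)*3200 = -6 + 1600 = 1594)
z = 13456 (z = ((-15 - 54) - 47)² = (-69 - 47)² = (-116)² = 13456)
z + y = 13456 + 1594 = 15050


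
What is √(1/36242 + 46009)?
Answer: 3*√6714668813702/36242 ≈ 214.50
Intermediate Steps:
√(1/36242 + 46009) = √(1667458179/36242) = 3*√6714668813702/36242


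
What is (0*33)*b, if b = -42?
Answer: 0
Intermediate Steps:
(0*33)*b = (0*33)*(-42) = 0*(-42) = 0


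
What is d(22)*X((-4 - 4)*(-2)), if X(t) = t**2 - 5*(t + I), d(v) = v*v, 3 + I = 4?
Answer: 82764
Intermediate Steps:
I = 1 (I = -3 + 4 = 1)
d(v) = v**2
X(t) = -5 + t**2 - 5*t (X(t) = t**2 - 5*(t + 1) = t**2 - 5*(1 + t) = t**2 + (-5 - 5*t) = -5 + t**2 - 5*t)
d(22)*X((-4 - 4)*(-2)) = 22**2*(-5 + ((-4 - 4)*(-2))**2 - 5*(-4 - 4)*(-2)) = 484*(-5 + (-8*(-2))**2 - (-40)*(-2)) = 484*(-5 + 16**2 - 5*16) = 484*(-5 + 256 - 80) = 484*171 = 82764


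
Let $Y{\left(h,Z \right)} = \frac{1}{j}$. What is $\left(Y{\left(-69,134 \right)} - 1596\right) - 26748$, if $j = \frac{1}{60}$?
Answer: $-28284$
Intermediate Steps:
$j = \frac{1}{60} \approx 0.016667$
$Y{\left(h,Z \right)} = 60$ ($Y{\left(h,Z \right)} = \frac{1}{\frac{1}{60}} = 60$)
$\left(Y{\left(-69,134 \right)} - 1596\right) - 26748 = \left(60 - 1596\right) - 26748 = -1536 - 26748 = -28284$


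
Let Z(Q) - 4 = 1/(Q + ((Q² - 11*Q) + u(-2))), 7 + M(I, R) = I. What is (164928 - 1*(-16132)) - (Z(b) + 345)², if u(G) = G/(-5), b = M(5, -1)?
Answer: 881585151/14884 ≈ 59230.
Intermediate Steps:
M(I, R) = -7 + I
b = -2 (b = -7 + 5 = -2)
u(G) = -G/5 (u(G) = G*(-⅕) = -G/5)
Z(Q) = 4 + 1/(⅖ + Q² - 10*Q) (Z(Q) = 4 + 1/(Q + ((Q² - 11*Q) - ⅕*(-2))) = 4 + 1/(Q + ((Q² - 11*Q) + ⅖)) = 4 + 1/(Q + (⅖ + Q² - 11*Q)) = 4 + 1/(⅖ + Q² - 10*Q))
(164928 - 1*(-16132)) - (Z(b) + 345)² = (164928 - 1*(-16132)) - ((13 - 200*(-2) + 20*(-2)²)/(2 - 50*(-2) + 5*(-2)²) + 345)² = (164928 + 16132) - ((13 + 400 + 20*4)/(2 + 100 + 5*4) + 345)² = 181060 - ((13 + 400 + 80)/(2 + 100 + 20) + 345)² = 181060 - (493/122 + 345)² = 181060 - (42583/122)² = 181060 - 1*1813311889/14884 = 181060 - 1813311889/14884 = 881585151/14884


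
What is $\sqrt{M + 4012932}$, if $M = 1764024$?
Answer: $6 \sqrt{160471} \approx 2403.5$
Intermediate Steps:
$\sqrt{M + 4012932} = \sqrt{1764024 + 4012932} = \sqrt{5776956} = 6 \sqrt{160471}$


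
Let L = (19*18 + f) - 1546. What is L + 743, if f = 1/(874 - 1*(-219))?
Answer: -503872/1093 ≈ -461.00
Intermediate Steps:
f = 1/1093 (f = 1/(874 + 219) = 1/1093 ≈ 0.00091491)
L = -1315971/1093 (L = (19*18 + 1/1093) - 1546 = (342 + 1/1093) - 1546 = 373807/1093 - 1546 = -1315971/1093 ≈ -1204.0)
L + 743 = -1315971/1093 + 743 = -503872/1093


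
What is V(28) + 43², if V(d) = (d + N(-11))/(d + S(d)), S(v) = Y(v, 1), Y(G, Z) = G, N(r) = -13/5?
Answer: 517847/280 ≈ 1849.5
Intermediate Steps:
N(r) = -13/5 (N(r) = -13*⅕ = -13/5)
S(v) = v
V(d) = (-13/5 + d)/(2*d) (V(d) = (d - 13/5)/(d + d) = (-13/5 + d)/((2*d)) = (-13/5 + d)*(1/(2*d)) = (-13/5 + d)/(2*d))
V(28) + 43² = (⅒)*(-13 + 5*28)/28 + 43² = (⅒)*(1/28)*(-13 + 140) + 1849 = (⅒)*(1/28)*127 + 1849 = 127/280 + 1849 = 517847/280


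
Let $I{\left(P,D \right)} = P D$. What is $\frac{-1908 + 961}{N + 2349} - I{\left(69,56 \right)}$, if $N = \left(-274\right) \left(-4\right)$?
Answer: $- \frac{13312427}{3445} \approx -3864.3$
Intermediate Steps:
$I{\left(P,D \right)} = D P$
$N = 1096$
$\frac{-1908 + 961}{N + 2349} - I{\left(69,56 \right)} = \frac{-1908 + 961}{1096 + 2349} - 56 \cdot 69 = - \frac{947}{3445} - 3864 = - \frac{13312427}{3445}$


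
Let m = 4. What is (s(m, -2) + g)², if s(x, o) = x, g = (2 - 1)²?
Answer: 25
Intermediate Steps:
g = 1 (g = 1² = 1)
(s(m, -2) + g)² = (4 + 1)² = 5² = 25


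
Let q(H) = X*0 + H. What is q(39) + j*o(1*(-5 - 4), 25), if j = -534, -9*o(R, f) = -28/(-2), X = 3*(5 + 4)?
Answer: 2609/3 ≈ 869.67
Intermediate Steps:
X = 27 (X = 3*9 = 27)
o(R, f) = -14/9 (o(R, f) = -(-28)/(9*(-2)) = -(-28)*(-1)/(9*2) = -⅑*14 = -14/9)
q(H) = H (q(H) = 27*0 + H = 0 + H = H)
q(39) + j*o(1*(-5 - 4), 25) = 39 - 534*(-14/9) = 39 + 2492/3 = 2609/3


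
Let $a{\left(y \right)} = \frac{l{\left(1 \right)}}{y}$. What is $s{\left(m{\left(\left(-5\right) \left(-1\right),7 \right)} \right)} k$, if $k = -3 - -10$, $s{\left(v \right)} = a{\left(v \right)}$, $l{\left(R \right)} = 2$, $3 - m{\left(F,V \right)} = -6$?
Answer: $\frac{14}{9} \approx 1.5556$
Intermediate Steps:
$m{\left(F,V \right)} = 9$ ($m{\left(F,V \right)} = 3 - -6 = 3 + 6 = 9$)
$a{\left(y \right)} = \frac{2}{y}$
$s{\left(v \right)} = \frac{2}{v}$
$k = 7$ ($k = -3 + 10 = 7$)
$s{\left(m{\left(\left(-5\right) \left(-1\right),7 \right)} \right)} k = \frac{2}{9} \cdot 7 = \frac{14}{9}$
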